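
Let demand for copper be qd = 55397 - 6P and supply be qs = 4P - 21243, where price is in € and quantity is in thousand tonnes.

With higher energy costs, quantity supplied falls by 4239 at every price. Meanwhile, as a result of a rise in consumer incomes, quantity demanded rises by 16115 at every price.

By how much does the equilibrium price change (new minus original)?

Before the shock: 55397 - 6P = 4P - 21243 ⇒ 76640 = 10P ⇒ P = 7664, q = 9413.
After the shift, demand is qd = 71512 - 6P and supply is qs = 4P - 25482.
Equate the new curves: 71512 - 6P = 4P - 25482, giving 96994 = 10P, P = 9699.4, q = 13315.6.
ΔP = 9699.4 − 7664 = +2035.4.

+2035.4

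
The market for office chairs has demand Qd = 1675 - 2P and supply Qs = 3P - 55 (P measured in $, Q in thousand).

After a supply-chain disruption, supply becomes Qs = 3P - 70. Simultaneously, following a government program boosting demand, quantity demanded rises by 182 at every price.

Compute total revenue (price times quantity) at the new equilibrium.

Solve the original market: 1675 - 2P = 3P - 55, hence P = 346 and Q = 983.
The shock moves the curves to Qd = 1857 - 2P and Qs = 3P - 70.
Equate the new curves: 1857 - 2P = 3P - 70, giving 1927 = 5P, P = 385.4, Q = 1086.2.
New expenditure = 385.4 × 1086.2 = 418621.48.

418621.48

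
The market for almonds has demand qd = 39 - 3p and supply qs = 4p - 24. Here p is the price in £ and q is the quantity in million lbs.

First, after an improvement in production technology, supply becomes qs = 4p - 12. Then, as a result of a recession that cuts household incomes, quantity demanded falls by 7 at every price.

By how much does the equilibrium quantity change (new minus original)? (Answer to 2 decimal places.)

Original equilibrium: 39 - 3p = 4p - 24 gives 63 = 7p, so p = 9 and q = 12.
With the change applied: demand qd = 32 - 3p, supply qs = 4p - 12.
Clearing the new market: 32 - 3p = 4p - 12, so p = 44/7 ≈ 6.2857 and q = 92/7 ≈ 13.1429.
Δq = 13.1429 − 12 = +1.14.

+1.14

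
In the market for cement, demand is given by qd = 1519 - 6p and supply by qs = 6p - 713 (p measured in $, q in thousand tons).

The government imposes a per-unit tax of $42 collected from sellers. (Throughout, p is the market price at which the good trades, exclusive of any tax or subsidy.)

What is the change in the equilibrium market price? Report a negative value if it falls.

+21

Before the shock: 1519 - 6p = 6p - 713 ⇒ 2232 = 12p ⇒ p = 186, q = 403.
Since sellers keep the price net of the tax, the effective supply curve becomes qs = 6p - 965.
Equate the new curves: 1519 - 6p = 6p - 965, giving 2484 = 12p, p = 207, q = 277.
Δp = 207 − 186 = +21.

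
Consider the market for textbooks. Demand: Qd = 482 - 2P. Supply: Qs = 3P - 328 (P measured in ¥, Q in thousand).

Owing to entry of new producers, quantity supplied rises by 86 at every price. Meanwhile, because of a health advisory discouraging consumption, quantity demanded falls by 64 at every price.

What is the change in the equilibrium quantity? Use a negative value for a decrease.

Solve the original market: 482 - 2P = 3P - 328, hence P = 162 and Q = 158.
With the change applied: demand Qd = 418 - 2P, supply Qs = 3P - 242.
New equilibrium: 418 - 2P = 3P - 242 ⇒ 660 = 5P ⇒ P = 132, Q = 154.
ΔQ = 154 − 158 = -4.

-4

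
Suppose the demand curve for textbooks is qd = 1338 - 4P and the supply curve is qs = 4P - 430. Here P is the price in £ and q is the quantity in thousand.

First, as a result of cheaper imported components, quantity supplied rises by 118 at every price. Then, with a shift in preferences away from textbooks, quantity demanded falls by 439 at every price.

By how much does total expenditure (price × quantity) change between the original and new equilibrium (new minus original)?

-55905.4375

Initially, 1338 - 4P = 4P - 430, so 1768 = 8P and P = 221, q = 454.
The shock moves the curves to qd = 899 - 4P and qs = 4P - 312.
Equate the new curves: 899 - 4P = 4P - 312, giving 1211 = 8P, P = 151.375, q = 293.5.
Expenditure moves from 221×454 = 100334 to 151.375×293.5 = 44428.5625; change = -55905.4375.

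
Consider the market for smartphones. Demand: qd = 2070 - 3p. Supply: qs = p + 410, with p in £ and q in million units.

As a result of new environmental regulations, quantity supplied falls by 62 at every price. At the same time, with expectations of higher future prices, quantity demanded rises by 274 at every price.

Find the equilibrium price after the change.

499

Solve the original market: 2070 - 3p = p + 410, hence p = 415 and q = 825.
The shock moves the curves to qd = 2344 - 3p and qs = p + 348.
Equate the new curves: 2344 - 3p = p + 348, giving 1996 = 4p, p = 499, q = 847.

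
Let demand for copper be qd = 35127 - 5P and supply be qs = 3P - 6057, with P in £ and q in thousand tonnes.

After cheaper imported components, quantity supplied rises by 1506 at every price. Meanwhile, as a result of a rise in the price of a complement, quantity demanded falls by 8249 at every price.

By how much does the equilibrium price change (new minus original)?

-1219.375

Initially, 35127 - 5P = 3P - 6057, so 41184 = 8P and P = 5148, q = 9387.
After the shift, demand is qd = 26878 - 5P and supply is qs = 3P - 4551.
Clearing the new market: 26878 - 5P = 3P - 4551, so P = 3928.625 and q = 7234.875.
ΔP = 3928.625 − 5148 = -1219.375.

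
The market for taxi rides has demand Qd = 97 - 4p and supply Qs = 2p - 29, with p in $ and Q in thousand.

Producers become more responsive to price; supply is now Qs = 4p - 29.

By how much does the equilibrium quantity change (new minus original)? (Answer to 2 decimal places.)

Before the shock: 97 - 4p = 2p - 29 ⇒ 126 = 6p ⇒ p = 21, Q = 13.
With the change applied: demand Qd = 97 - 4p, supply Qs = 4p - 29.
Setting them equal: 97 - 4p = 4p - 29 → 126 = 8p, so p = 15.75 and Q = 34.
ΔQ = 34 − 13 = +21.00.

+21.00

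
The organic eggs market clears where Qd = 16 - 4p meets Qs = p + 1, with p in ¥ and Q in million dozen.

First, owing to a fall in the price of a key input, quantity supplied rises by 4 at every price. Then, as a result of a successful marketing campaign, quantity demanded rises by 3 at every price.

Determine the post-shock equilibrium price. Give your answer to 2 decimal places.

Solve the original market: 16 - 4p = p + 1, hence p = 3 and Q = 4.
With the change applied: demand Qd = 19 - 4p, supply Qs = p + 5.
Setting them equal: 19 - 4p = p + 5 → 14 = 5p, so p = 2.8 and Q = 7.8.

2.80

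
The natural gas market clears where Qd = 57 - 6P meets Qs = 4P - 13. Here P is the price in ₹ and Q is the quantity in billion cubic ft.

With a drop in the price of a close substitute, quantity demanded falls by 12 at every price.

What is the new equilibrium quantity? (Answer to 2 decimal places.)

10.20

Solve the original market: 57 - 6P = 4P - 13, hence P = 7 and Q = 15.
The new curves are Qd = 45 - 6P (demand) and Qs = 4P - 13 (supply).
New equilibrium: 45 - 6P = 4P - 13 ⇒ 58 = 10P ⇒ P = 5.8, Q = 10.2.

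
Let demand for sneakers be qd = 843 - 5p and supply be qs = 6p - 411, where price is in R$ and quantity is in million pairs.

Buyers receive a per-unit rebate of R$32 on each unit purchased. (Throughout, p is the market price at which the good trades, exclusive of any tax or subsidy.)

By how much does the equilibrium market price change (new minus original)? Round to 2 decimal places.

Solve the original market: 843 - 5p = 6p - 411, hence p = 114 and q = 273.
Since buyers' out-of-pocket price is the market price minus the rebate, the effective demand curve becomes qd = 1003 - 5p.
Clearing the new market: 1003 - 5p = 6p - 411, so p = 1414/11 ≈ 128.5455 and q = 3963/11 ≈ 360.2727.
Δp = 128.5455 − 114 = +14.55.

+14.55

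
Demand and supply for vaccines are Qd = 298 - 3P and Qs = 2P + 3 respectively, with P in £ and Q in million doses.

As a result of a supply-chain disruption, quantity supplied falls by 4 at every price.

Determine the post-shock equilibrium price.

59.8

Original equilibrium: 298 - 3P = 2P + 3 gives 295 = 5P, so P = 59 and Q = 121.
After the shift, demand is Qd = 298 - 3P and supply is Qs = 2P - 1.
Clearing the new market: 298 - 3P = 2P - 1, so P = 59.8 and Q = 118.6.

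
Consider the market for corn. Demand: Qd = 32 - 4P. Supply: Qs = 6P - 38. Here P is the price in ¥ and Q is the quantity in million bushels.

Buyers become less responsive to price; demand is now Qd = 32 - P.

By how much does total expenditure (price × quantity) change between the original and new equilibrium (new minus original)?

Before the shock: 32 - 4P = 6P - 38 ⇒ 70 = 10P ⇒ P = 7, Q = 4.
With the change applied: demand Qd = 32 - P, supply Qs = 6P - 38.
Equate the new curves: 32 - P = 6P - 38, giving 70 = 7P, P = 10, Q = 22.
Expenditure moves from 7×4 = 28 to 10×22 = 220; change = +192.

+192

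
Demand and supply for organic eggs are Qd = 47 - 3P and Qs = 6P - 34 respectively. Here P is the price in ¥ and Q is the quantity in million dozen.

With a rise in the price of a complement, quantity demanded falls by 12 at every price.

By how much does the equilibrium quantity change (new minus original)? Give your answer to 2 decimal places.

Initially, 47 - 3P = 6P - 34, so 81 = 9P and P = 9, Q = 20.
With the change applied: demand Qd = 35 - 3P, supply Qs = 6P - 34.
New equilibrium: 35 - 3P = 6P - 34 ⇒ 69 = 9P ⇒ P = 23/3 ≈ 7.6667, Q = 12.
ΔQ = 12 − 20 = -8.00.

-8.00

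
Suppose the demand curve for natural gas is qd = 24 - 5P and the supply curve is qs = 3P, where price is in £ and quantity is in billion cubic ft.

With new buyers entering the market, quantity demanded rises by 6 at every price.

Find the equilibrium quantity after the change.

Original equilibrium: 24 - 5P = 3P gives 24 = 8P, so P = 3 and q = 9.
After the shift, demand is qd = 30 - 5P and supply is qs = 3P.
New equilibrium: 30 - 5P = 3P ⇒ 30 = 8P ⇒ P = 3.75, q = 11.25.

11.25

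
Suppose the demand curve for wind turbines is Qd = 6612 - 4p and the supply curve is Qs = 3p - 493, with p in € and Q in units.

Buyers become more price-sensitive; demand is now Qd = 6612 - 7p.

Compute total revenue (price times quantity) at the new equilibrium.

1164154.25

Original equilibrium: 6612 - 4p = 3p - 493 gives 7105 = 7p, so p = 1015 and Q = 2552.
The shock moves the curves to Qd = 6612 - 7p and Qs = 3p - 493.
New equilibrium: 6612 - 7p = 3p - 493 ⇒ 7105 = 10p ⇒ p = 710.5, Q = 1638.5.
New expenditure = 710.5 × 1638.5 = 1164154.25.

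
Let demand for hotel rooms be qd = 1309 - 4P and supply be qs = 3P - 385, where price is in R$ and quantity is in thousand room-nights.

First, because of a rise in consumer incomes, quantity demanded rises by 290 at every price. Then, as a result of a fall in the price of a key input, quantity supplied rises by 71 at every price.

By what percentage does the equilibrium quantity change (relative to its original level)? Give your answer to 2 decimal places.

+48.35

Original equilibrium: 1309 - 4P = 3P - 385 gives 1694 = 7P, so P = 242 and q = 341.
With the change applied: demand qd = 1599 - 4P, supply qs = 3P - 314.
Setting them equal: 1599 - 4P = 3P - 314 → 1913 = 7P, so P = 1913/7 ≈ 273.2857 and q = 3541/7 ≈ 505.8571.
%Δq = (505.8571 − 341) / 341 × 100 = +48.35%.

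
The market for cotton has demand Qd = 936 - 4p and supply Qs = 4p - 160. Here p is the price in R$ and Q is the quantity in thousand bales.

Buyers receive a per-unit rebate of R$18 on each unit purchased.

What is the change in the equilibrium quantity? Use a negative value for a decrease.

Initially, 936 - 4p = 4p - 160, so 1096 = 8p and p = 137, Q = 388.
Since buyers' out-of-pocket price is the market price minus the rebate, the effective demand curve becomes Qd = 1008 - 4p.
Equate the new curves: 1008 - 4p = 4p - 160, giving 1168 = 8p, p = 146, Q = 424.
ΔQ = 424 − 388 = +36.

+36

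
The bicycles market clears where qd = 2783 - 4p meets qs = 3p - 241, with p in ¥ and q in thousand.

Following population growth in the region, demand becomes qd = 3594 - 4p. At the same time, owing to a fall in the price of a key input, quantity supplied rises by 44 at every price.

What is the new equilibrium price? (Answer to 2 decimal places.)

541.57

Original equilibrium: 2783 - 4p = 3p - 241 gives 3024 = 7p, so p = 432 and q = 1055.
The shock moves the curves to qd = 3594 - 4p and qs = 3p - 197.
Clearing the new market: 3594 - 4p = 3p - 197, so p = 3791/7 ≈ 541.5714 and q = 9994/7 ≈ 1427.7143.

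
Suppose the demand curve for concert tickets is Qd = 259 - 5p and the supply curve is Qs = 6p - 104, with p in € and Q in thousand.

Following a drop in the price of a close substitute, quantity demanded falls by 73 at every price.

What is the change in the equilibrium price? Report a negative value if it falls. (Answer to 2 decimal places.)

Before the shock: 259 - 5p = 6p - 104 ⇒ 363 = 11p ⇒ p = 33, Q = 94.
The shock moves the curves to Qd = 186 - 5p and Qs = 6p - 104.
New equilibrium: 186 - 5p = 6p - 104 ⇒ 290 = 11p ⇒ p = 290/11 ≈ 26.3636, Q = 596/11 ≈ 54.1818.
Δp = 26.3636 − 33 = -6.64.

-6.64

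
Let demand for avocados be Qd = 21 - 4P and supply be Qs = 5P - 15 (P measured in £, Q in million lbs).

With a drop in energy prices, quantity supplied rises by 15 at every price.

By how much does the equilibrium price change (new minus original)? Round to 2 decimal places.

-1.67

Before the shock: 21 - 4P = 5P - 15 ⇒ 36 = 9P ⇒ P = 4, Q = 5.
The new curves are Qd = 21 - 4P (demand) and Qs = 5P (supply).
New equilibrium: 21 - 4P = 5P ⇒ 21 = 9P ⇒ P = 7/3 ≈ 2.3333, Q = 35/3 ≈ 11.6667.
ΔP = 2.3333 − 4 = -1.67.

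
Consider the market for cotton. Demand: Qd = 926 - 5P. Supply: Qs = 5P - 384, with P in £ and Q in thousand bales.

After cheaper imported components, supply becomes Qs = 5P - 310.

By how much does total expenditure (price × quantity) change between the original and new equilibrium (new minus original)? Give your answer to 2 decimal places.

+2567.80

Initially, 926 - 5P = 5P - 384, so 1310 = 10P and P = 131, Q = 271.
With the change applied: demand Qd = 926 - 5P, supply Qs = 5P - 310.
Setting them equal: 926 - 5P = 5P - 310 → 1236 = 10P, so P = 123.6 and Q = 308.
Expenditure moves from 131×271 = 35501 to 123.6×308 = 38068.8; change = +2567.80.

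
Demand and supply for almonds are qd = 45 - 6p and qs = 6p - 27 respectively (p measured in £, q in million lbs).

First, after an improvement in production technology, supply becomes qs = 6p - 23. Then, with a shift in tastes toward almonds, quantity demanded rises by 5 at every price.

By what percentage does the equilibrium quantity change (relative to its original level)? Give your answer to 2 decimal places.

Initially, 45 - 6p = 6p - 27, so 72 = 12p and p = 6, q = 9.
With the change applied: demand qd = 50 - 6p, supply qs = 6p - 23.
New equilibrium: 50 - 6p = 6p - 23 ⇒ 73 = 12p ⇒ p = 73/12 ≈ 6.0833, q = 13.5.
%Δq = (13.5 − 9) / 9 × 100 = +50.00%.

+50.00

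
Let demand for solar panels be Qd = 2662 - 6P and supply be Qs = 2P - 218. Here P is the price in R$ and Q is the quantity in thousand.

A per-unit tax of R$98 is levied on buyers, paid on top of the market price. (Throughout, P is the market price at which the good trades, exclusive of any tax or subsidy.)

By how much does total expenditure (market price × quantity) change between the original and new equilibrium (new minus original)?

-79012.5

Initially, 2662 - 6P = 2P - 218, so 2880 = 8P and P = 360, Q = 502.
Since buyers pay the price plus the tax, the effective demand curve becomes Qd = 2074 - 6P.
Clearing the new market: 2074 - 6P = 2P - 218, so P = 286.5 and Q = 355.
Expenditure moves from 360×502 = 180720 to 286.5×355 = 101707.5; change = -79012.5.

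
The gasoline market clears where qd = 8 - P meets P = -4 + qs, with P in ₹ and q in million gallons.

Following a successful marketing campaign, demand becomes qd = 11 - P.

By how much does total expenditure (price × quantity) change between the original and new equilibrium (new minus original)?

Initially, 8 - P = P + 4, so 4 = 2P and P = 2, q = 6.
The shock moves the curves to qd = 11 - P and qs = P + 4.
Equate the new curves: 11 - P = P + 4, giving 7 = 2P, P = 3.5, q = 7.5.
Expenditure moves from 2×6 = 12 to 3.5×7.5 = 26.25; change = +14.25.

+14.25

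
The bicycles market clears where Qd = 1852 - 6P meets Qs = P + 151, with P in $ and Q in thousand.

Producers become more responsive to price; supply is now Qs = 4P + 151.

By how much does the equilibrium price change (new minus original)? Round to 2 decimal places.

-72.90

Solve the original market: 1852 - 6P = P + 151, hence P = 243 and Q = 394.
The shock moves the curves to Qd = 1852 - 6P and Qs = 4P + 151.
Clearing the new market: 1852 - 6P = 4P + 151, so P = 170.1 and Q = 831.4.
ΔP = 170.1 − 243 = -72.90.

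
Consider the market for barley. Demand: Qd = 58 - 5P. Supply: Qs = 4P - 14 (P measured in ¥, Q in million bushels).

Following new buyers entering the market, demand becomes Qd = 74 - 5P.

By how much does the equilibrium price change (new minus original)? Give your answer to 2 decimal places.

+1.78

Original equilibrium: 58 - 5P = 4P - 14 gives 72 = 9P, so P = 8 and Q = 18.
The new curves are Qd = 74 - 5P (demand) and Qs = 4P - 14 (supply).
New equilibrium: 74 - 5P = 4P - 14 ⇒ 88 = 9P ⇒ P = 88/9 ≈ 9.7778, Q = 226/9 ≈ 25.1111.
ΔP = 9.7778 − 8 = +1.78.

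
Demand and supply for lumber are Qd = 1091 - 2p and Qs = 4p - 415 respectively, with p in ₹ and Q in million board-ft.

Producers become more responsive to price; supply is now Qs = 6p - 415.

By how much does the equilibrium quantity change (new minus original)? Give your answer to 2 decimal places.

+125.50

Before the shock: 1091 - 2p = 4p - 415 ⇒ 1506 = 6p ⇒ p = 251, Q = 589.
After the shift, demand is Qd = 1091 - 2p and supply is Qs = 6p - 415.
New equilibrium: 1091 - 2p = 6p - 415 ⇒ 1506 = 8p ⇒ p = 188.25, Q = 714.5.
ΔQ = 714.5 − 589 = +125.50.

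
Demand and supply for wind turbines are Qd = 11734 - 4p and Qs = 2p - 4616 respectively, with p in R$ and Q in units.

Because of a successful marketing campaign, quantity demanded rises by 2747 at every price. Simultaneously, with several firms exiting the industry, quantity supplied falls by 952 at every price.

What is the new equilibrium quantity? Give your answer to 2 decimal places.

1115.00

Initially, 11734 - 4p = 2p - 4616, so 16350 = 6p and p = 2725, Q = 834.
The shock moves the curves to Qd = 14481 - 4p and Qs = 2p - 5568.
New equilibrium: 14481 - 4p = 2p - 5568 ⇒ 20049 = 6p ⇒ p = 3341.5, Q = 1115.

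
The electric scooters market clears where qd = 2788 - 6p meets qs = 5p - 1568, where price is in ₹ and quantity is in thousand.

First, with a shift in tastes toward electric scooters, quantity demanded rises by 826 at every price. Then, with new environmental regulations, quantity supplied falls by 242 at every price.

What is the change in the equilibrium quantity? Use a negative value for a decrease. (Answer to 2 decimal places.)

+243.45

Original equilibrium: 2788 - 6p = 5p - 1568 gives 4356 = 11p, so p = 396 and q = 412.
The shock moves the curves to qd = 3614 - 6p and qs = 5p - 1810.
Equate the new curves: 3614 - 6p = 5p - 1810, giving 5424 = 11p, p = 5424/11 ≈ 493.0909, q = 7210/11 ≈ 655.4545.
Δq = 655.4545 − 412 = +243.45.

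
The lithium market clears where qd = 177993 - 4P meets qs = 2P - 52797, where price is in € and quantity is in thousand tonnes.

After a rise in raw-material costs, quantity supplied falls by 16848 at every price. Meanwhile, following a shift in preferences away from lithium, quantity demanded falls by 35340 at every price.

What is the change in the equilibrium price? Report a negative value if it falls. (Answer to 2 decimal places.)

Solve the original market: 177993 - 4P = 2P - 52797, hence P = 38465 and q = 24133.
The shock moves the curves to qd = 142653 - 4P and qs = 2P - 69645.
Clearing the new market: 142653 - 4P = 2P - 69645, so P = 35383 and q = 1121.
ΔP = 35383 − 38465 = -3082.00.

-3082.00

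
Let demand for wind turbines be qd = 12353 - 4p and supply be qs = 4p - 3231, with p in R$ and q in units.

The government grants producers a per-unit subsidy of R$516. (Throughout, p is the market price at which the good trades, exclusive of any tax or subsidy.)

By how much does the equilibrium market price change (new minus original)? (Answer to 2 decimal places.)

Initially, 12353 - 4p = 4p - 3231, so 15584 = 8p and p = 1948, q = 4561.
Since sellers receive the price plus the subsidy, the effective supply curve becomes qs = 4p - 1167.
New equilibrium: 12353 - 4p = 4p - 1167 ⇒ 13520 = 8p ⇒ p = 1690, q = 5593.
Δp = 1690 − 1948 = -258.00.

-258.00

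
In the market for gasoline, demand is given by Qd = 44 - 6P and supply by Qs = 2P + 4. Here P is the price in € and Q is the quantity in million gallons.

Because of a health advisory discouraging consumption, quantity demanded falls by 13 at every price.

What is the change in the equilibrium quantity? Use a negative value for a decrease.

Initially, 44 - 6P = 2P + 4, so 40 = 8P and P = 5, Q = 14.
The shock moves the curves to Qd = 31 - 6P and Qs = 2P + 4.
New equilibrium: 31 - 6P = 2P + 4 ⇒ 27 = 8P ⇒ P = 3.375, Q = 10.75.
ΔQ = 10.75 − 14 = -3.25.

-3.25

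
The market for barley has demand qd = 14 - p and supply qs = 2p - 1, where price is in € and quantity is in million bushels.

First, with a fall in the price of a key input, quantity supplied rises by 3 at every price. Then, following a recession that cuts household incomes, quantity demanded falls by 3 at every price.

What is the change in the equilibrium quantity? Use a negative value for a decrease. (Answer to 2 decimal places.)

Solve the original market: 14 - p = 2p - 1, hence p = 5 and q = 9.
After the shift, demand is qd = 11 - p and supply is qs = 2p + 2.
New equilibrium: 11 - p = 2p + 2 ⇒ 9 = 3p ⇒ p = 3, q = 8.
Δq = 8 − 9 = -1.00.

-1.00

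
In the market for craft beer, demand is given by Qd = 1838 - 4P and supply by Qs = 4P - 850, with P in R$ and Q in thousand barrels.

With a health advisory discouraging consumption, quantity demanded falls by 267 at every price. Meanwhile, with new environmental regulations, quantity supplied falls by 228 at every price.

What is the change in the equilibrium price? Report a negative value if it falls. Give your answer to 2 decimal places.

Solve the original market: 1838 - 4P = 4P - 850, hence P = 336 and Q = 494.
With the change applied: demand Qd = 1571 - 4P, supply Qs = 4P - 1078.
Clearing the new market: 1571 - 4P = 4P - 1078, so P = 331.125 and Q = 246.5.
ΔP = 331.125 − 336 = -4.88.

-4.88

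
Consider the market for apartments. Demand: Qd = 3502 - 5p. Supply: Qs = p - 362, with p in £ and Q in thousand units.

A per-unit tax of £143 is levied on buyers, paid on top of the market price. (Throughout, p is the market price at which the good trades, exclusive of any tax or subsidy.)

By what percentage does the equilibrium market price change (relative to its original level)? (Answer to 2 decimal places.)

Solve the original market: 3502 - 5p = p - 362, hence p = 644 and Q = 282.
Since buyers pay the price plus the tax, the effective demand curve becomes Qd = 2787 - 5p.
Setting them equal: 2787 - 5p = p - 362 → 3149 = 6p, so p = 3149/6 ≈ 524.8333 and Q = 977/6 ≈ 162.8333.
%Δp = (524.8333 − 644) / 644 × 100 = -18.50%.

-18.50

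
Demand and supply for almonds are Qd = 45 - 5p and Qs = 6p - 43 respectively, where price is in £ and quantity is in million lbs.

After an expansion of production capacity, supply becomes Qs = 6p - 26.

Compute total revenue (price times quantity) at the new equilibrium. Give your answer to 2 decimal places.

Before the shock: 45 - 5p = 6p - 43 ⇒ 88 = 11p ⇒ p = 8, Q = 5.
The new curves are Qd = 45 - 5p (demand) and Qs = 6p - 26 (supply).
New equilibrium: 45 - 5p = 6p - 26 ⇒ 71 = 11p ⇒ p = 71/11 ≈ 6.4545, Q = 140/11 ≈ 12.7273.
New expenditure = 6.4545 × 12.7273 = 82.15.

82.15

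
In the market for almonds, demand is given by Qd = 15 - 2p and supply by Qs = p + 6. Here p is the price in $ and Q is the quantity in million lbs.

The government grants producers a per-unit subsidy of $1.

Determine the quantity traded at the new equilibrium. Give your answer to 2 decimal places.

9.67

Original equilibrium: 15 - 2p = p + 6 gives 9 = 3p, so p = 3 and Q = 9.
Since sellers receive the price plus the subsidy, the effective supply curve becomes Qs = p + 7.
New equilibrium: 15 - 2p = p + 7 ⇒ 8 = 3p ⇒ p = 8/3 ≈ 2.6667, Q = 29/3 ≈ 9.6667.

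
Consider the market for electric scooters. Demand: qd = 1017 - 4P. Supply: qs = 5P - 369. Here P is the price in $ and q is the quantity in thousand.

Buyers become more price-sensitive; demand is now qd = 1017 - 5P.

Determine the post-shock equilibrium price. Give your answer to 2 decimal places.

Before the shock: 1017 - 4P = 5P - 369 ⇒ 1386 = 9P ⇒ P = 154, q = 401.
After the shift, demand is qd = 1017 - 5P and supply is qs = 5P - 369.
Equate the new curves: 1017 - 5P = 5P - 369, giving 1386 = 10P, P = 138.6, q = 324.

138.60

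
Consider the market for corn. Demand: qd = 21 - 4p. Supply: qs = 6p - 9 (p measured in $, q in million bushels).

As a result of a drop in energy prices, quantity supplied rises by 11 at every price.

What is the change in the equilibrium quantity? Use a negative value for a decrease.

Initially, 21 - 4p = 6p - 9, so 30 = 10p and p = 3, q = 9.
The new curves are qd = 21 - 4p (demand) and qs = 6p + 2 (supply).
Setting them equal: 21 - 4p = 6p + 2 → 19 = 10p, so p = 1.9 and q = 13.4.
Δq = 13.4 − 9 = +4.4.

+4.4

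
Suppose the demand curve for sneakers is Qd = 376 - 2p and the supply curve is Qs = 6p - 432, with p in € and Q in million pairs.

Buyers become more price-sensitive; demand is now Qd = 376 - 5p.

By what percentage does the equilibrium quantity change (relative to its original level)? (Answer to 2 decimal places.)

Initially, 376 - 2p = 6p - 432, so 808 = 8p and p = 101, Q = 174.
The shock moves the curves to Qd = 376 - 5p and Qs = 6p - 432.
Equate the new curves: 376 - 5p = 6p - 432, giving 808 = 11p, p = 808/11 ≈ 73.4545, Q = 96/11 ≈ 8.7273.
%ΔQ = (8.7273 − 174) / 174 × 100 = -94.98%.

-94.98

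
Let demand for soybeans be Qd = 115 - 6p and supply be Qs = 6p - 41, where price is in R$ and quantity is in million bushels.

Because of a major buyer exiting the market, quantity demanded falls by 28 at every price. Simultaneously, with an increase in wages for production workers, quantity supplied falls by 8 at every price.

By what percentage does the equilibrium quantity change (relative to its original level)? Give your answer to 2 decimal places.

-48.65

Initially, 115 - 6p = 6p - 41, so 156 = 12p and p = 13, Q = 37.
With the change applied: demand Qd = 87 - 6p, supply Qs = 6p - 49.
Setting them equal: 87 - 6p = 6p - 49 → 136 = 12p, so p = 34/3 ≈ 11.3333 and Q = 19.
%ΔQ = (19 − 37) / 37 × 100 = -48.65%.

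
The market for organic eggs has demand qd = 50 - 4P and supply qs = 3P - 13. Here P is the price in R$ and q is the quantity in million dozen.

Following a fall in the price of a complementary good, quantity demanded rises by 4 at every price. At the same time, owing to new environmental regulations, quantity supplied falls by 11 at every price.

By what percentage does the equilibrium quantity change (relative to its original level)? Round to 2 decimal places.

Original equilibrium: 50 - 4P = 3P - 13 gives 63 = 7P, so P = 9 and q = 14.
The shock moves the curves to qd = 54 - 4P and qs = 3P - 24.
Equate the new curves: 54 - 4P = 3P - 24, giving 78 = 7P, P = 78/7 ≈ 11.1429, q = 66/7 ≈ 9.4286.
%Δq = (9.4286 − 14) / 14 × 100 = -32.65%.

-32.65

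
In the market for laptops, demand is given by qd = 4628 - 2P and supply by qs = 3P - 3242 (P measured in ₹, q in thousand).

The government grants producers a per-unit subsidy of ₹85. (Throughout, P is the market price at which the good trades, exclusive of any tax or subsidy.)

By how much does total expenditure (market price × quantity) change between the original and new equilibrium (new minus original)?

+79866

Original equilibrium: 4628 - 2P = 3P - 3242 gives 7870 = 5P, so P = 1574 and q = 1480.
Since sellers receive the price plus the subsidy, the effective supply curve becomes qs = 3P - 2987.
New equilibrium: 4628 - 2P = 3P - 2987 ⇒ 7615 = 5P ⇒ P = 1523, q = 1582.
Expenditure moves from 1574×1480 = 2329520 to 1523×1582 = 2409386; change = +79866.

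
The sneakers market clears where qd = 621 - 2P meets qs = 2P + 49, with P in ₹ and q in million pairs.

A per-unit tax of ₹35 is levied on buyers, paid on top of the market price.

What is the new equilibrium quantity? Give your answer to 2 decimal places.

300.00

Before the shock: 621 - 2P = 2P + 49 ⇒ 572 = 4P ⇒ P = 143, q = 335.
Since buyers pay the price plus the tax, the effective demand curve becomes qd = 551 - 2P.
New equilibrium: 551 - 2P = 2P + 49 ⇒ 502 = 4P ⇒ P = 125.5, q = 300.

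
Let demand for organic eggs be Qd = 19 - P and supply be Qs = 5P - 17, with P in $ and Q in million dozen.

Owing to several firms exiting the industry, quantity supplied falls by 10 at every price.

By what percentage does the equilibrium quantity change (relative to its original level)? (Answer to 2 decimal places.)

Before the shock: 19 - P = 5P - 17 ⇒ 36 = 6P ⇒ P = 6, Q = 13.
The new curves are Qd = 19 - P (demand) and Qs = 5P - 27 (supply).
Equate the new curves: 19 - P = 5P - 27, giving 46 = 6P, P = 23/3 ≈ 7.6667, Q = 34/3 ≈ 11.3333.
%ΔQ = (11.3333 − 13) / 13 × 100 = -12.82%.

-12.82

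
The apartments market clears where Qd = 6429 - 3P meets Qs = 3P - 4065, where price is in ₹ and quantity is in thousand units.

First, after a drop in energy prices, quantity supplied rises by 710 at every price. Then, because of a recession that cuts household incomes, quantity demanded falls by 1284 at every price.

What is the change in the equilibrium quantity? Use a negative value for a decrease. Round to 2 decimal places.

-287.00

Initially, 6429 - 3P = 3P - 4065, so 10494 = 6P and P = 1749, Q = 1182.
The new curves are Qd = 5145 - 3P (demand) and Qs = 3P - 3355 (supply).
New equilibrium: 5145 - 3P = 3P - 3355 ⇒ 8500 = 6P ⇒ P = 4250/3 ≈ 1416.6667, Q = 895.
ΔQ = 895 − 1182 = -287.00.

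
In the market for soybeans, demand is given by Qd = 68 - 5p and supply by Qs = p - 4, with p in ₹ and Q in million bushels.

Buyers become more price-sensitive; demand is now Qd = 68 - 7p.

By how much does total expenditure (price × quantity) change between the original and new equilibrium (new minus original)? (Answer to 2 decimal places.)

Before the shock: 68 - 5p = p - 4 ⇒ 72 = 6p ⇒ p = 12, Q = 8.
The new curves are Qd = 68 - 7p (demand) and Qs = p - 4 (supply).
Setting them equal: 68 - 7p = p - 4 → 72 = 8p, so p = 9 and Q = 5.
Expenditure moves from 12×8 = 96 to 9×5 = 45; change = -51.00.

-51.00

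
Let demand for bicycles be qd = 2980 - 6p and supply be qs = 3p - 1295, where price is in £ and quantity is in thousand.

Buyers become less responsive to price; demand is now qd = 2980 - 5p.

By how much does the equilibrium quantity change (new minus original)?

+178.125

Solve the original market: 2980 - 6p = 3p - 1295, hence p = 475 and q = 130.
The shock moves the curves to qd = 2980 - 5p and qs = 3p - 1295.
Setting them equal: 2980 - 5p = 3p - 1295 → 4275 = 8p, so p = 534.375 and q = 308.125.
Δq = 308.125 − 130 = +178.125.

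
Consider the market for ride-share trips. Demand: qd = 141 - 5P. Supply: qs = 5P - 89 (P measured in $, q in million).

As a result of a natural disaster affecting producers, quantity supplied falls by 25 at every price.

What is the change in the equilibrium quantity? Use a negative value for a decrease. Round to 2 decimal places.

-12.50

Original equilibrium: 141 - 5P = 5P - 89 gives 230 = 10P, so P = 23 and q = 26.
With the change applied: demand qd = 141 - 5P, supply qs = 5P - 114.
Clearing the new market: 141 - 5P = 5P - 114, so P = 25.5 and q = 13.5.
Δq = 13.5 − 26 = -12.50.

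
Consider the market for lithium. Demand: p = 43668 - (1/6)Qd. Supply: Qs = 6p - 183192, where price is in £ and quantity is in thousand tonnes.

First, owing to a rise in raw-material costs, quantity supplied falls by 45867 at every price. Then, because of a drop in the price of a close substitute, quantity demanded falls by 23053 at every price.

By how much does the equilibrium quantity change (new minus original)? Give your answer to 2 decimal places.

Solve the original market: 262008 - 6p = 6p - 183192, hence p = 37100 and Q = 39408.
The shock moves the curves to Qd = 238955 - 6p and Qs = 6p - 229059.
Setting them equal: 238955 - 6p = 6p - 229059 → 468014 = 12p, so p = 234007/6 ≈ 39001.1667 and Q = 4948.
ΔQ = 4948 − 39408 = -34460.00.

-34460.00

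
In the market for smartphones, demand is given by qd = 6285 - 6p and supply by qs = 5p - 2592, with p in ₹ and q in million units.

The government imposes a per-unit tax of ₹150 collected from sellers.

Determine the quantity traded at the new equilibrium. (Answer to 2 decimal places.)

Solve the original market: 6285 - 6p = 5p - 2592, hence p = 807 and q = 1443.
Since sellers keep the price net of the tax, the effective supply curve becomes qs = 5p - 3342.
New equilibrium: 6285 - 6p = 5p - 3342 ⇒ 9627 = 11p ⇒ p = 9627/11 ≈ 875.1818, q = 11373/11 ≈ 1033.9091.

1033.91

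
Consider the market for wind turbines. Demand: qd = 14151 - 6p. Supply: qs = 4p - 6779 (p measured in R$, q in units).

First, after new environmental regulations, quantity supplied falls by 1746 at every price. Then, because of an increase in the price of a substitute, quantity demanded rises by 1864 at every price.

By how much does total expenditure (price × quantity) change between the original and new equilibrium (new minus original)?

-166035

Before the shock: 14151 - 6p = 4p - 6779 ⇒ 20930 = 10p ⇒ p = 2093, q = 1593.
The new curves are qd = 16015 - 6p (demand) and qs = 4p - 8525 (supply).
Setting them equal: 16015 - 6p = 4p - 8525 → 24540 = 10p, so p = 2454 and q = 1291.
Expenditure moves from 2093×1593 = 3334149 to 2454×1291 = 3168114; change = -166035.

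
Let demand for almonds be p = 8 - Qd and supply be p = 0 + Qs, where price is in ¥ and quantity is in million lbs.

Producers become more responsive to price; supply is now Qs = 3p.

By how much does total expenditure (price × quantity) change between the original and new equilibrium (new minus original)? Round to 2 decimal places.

Original equilibrium: 8 - p = p gives 8 = 2p, so p = 4 and Q = 4.
With the change applied: demand Qd = 8 - p, supply Qs = 3p.
New equilibrium: 8 - p = 3p ⇒ 8 = 4p ⇒ p = 2, Q = 6.
Expenditure moves from 4×4 = 16 to 2×6 = 12; change = -4.00.

-4.00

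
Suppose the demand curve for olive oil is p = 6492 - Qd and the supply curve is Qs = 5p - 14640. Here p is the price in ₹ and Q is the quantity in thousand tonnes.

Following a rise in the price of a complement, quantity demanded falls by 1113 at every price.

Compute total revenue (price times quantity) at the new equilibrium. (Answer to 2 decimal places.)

6814801.25

Before the shock: 6492 - p = 5p - 14640 ⇒ 21132 = 6p ⇒ p = 3522, Q = 2970.
The shock moves the curves to Qd = 5379 - p and Qs = 5p - 14640.
Equate the new curves: 5379 - p = 5p - 14640, giving 20019 = 6p, p = 3336.5, Q = 2042.5.
New expenditure = 3336.5 × 2042.5 = 6814801.25.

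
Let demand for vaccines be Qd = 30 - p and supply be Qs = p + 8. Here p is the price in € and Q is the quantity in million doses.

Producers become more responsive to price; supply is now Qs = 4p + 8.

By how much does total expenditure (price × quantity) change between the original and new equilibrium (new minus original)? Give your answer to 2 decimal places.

-96.36

Before the shock: 30 - p = p + 8 ⇒ 22 = 2p ⇒ p = 11, Q = 19.
With the change applied: demand Qd = 30 - p, supply Qs = 4p + 8.
Clearing the new market: 30 - p = 4p + 8, so p = 4.4 and Q = 25.6.
Expenditure moves from 11×19 = 209 to 4.4×25.6 = 112.64; change = -96.36.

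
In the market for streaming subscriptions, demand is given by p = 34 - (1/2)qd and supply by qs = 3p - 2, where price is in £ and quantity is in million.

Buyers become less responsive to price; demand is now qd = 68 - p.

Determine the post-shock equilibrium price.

Original equilibrium: 68 - 2p = 3p - 2 gives 70 = 5p, so p = 14 and q = 40.
After the shift, demand is qd = 68 - p and supply is qs = 3p - 2.
New equilibrium: 68 - p = 3p - 2 ⇒ 70 = 4p ⇒ p = 17.5, q = 50.5.

17.5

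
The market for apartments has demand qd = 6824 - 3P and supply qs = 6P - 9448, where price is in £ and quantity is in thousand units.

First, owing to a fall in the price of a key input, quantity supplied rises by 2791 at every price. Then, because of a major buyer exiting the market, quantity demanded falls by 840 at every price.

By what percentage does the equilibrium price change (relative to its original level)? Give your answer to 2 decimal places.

-22.31

Initially, 6824 - 3P = 6P - 9448, so 16272 = 9P and P = 1808, q = 1400.
The new curves are qd = 5984 - 3P (demand) and qs = 6P - 6657 (supply).
New equilibrium: 5984 - 3P = 6P - 6657 ⇒ 12641 = 9P ⇒ P = 12641/9 ≈ 1404.5556, q = 5311/3 ≈ 1770.3333.
%ΔP = (1404.5556 − 1808) / 1808 × 100 = -22.31%.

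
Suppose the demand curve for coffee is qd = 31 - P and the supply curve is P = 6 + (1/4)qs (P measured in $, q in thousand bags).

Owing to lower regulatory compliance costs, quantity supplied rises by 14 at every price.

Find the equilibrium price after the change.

8.2

Before the shock: 31 - P = 4P - 24 ⇒ 55 = 5P ⇒ P = 11, q = 20.
The new curves are qd = 31 - P (demand) and qs = 4P - 10 (supply).
Equate the new curves: 31 - P = 4P - 10, giving 41 = 5P, P = 8.2, q = 22.8.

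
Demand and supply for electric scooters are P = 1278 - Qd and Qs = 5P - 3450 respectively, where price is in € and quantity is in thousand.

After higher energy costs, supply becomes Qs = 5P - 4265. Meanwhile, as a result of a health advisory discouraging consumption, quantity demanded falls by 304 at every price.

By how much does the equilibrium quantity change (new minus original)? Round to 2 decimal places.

Initially, 1278 - P = 5P - 3450, so 4728 = 6P and P = 788, Q = 490.
The new curves are Qd = 974 - P (demand) and Qs = 5P - 4265 (supply).
Setting them equal: 974 - P = 5P - 4265 → 5239 = 6P, so P = 5239/6 ≈ 873.1667 and Q = 605/6 ≈ 100.8333.
ΔQ = 100.8333 − 490 = -389.17.

-389.17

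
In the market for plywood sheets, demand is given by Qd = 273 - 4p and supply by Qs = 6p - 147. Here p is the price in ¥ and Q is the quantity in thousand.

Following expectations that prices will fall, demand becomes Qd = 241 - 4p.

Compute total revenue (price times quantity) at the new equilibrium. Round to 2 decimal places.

3329.04

Initially, 273 - 4p = 6p - 147, so 420 = 10p and p = 42, Q = 105.
The new curves are Qd = 241 - 4p (demand) and Qs = 6p - 147 (supply).
Equate the new curves: 241 - 4p = 6p - 147, giving 388 = 10p, p = 38.8, Q = 85.8.
New expenditure = 38.8 × 85.8 = 3329.04.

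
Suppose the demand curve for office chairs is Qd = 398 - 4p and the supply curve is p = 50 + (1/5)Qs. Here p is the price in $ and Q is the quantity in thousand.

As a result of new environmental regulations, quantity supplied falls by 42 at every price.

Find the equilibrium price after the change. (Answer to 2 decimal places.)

Solve the original market: 398 - 4p = 5p - 250, hence p = 72 and Q = 110.
With the change applied: demand Qd = 398 - 4p, supply Qs = 5p - 292.
New equilibrium: 398 - 4p = 5p - 292 ⇒ 690 = 9p ⇒ p = 230/3 ≈ 76.6667, Q = 274/3 ≈ 91.3333.

76.67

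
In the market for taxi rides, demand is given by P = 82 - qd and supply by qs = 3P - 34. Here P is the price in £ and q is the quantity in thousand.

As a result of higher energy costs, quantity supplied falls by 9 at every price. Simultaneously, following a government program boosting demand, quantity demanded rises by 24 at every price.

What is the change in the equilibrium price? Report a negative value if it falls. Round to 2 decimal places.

+8.25

Solve the original market: 82 - P = 3P - 34, hence P = 29 and q = 53.
The shock moves the curves to qd = 106 - P and qs = 3P - 43.
Clearing the new market: 106 - P = 3P - 43, so P = 37.25 and q = 68.75.
ΔP = 37.25 − 29 = +8.25.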